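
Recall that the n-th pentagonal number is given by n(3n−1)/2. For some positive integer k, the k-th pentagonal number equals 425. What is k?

Set n(3n−1)/2 = 425, giving 3n² − n − 850 = 0.
The discriminant is 1 + 24·425 = 10201, and √10201 = 101.
So n = (1 + 101) / 6 = 102/6 = 17.

17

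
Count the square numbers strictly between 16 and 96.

The n-th square number is n².
Smallest index with value > 16: n = 5 (giving 25).
Largest index with value < 96: n = 9 (giving 81).
Indices 5 through 9: 5 terms.

5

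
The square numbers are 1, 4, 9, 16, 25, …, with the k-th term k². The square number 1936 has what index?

We need n² = 1936, so n = √1936 = 44.

44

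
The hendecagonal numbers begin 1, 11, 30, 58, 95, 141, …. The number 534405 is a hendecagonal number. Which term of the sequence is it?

345

Set n(9n−7)/2 = 534405, giving 9n² − 7n − 1068810 = 0.
The discriminant is 49 + 72·534405 = 38477209, and √38477209 = 6203.
So n = (7 + 6203) / 18 = 6210/18 = 345.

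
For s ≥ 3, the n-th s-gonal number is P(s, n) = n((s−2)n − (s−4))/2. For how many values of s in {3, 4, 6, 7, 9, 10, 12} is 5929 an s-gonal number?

2

s = 3: P(3, 108) = 5886 and P(3, 109) = 5995; 5929 is not s-gonal.
s = 4: P(4, 77) = 5929. ✓
s = 6: P(6, 54) = 5778 and P(6, 55) = 5995; 5929 is not s-gonal.
s = 7: P(7, 49) = 5929. ✓
s = 9: P(9, 41) = 5781 and P(9, 42) = 6069; 5929 is not s-gonal.
s = 10: P(10, 38) = 5662 and P(10, 39) = 5967; 5929 is not s-gonal.
s = 12: P(12, 34) = 5644 and P(12, 35) = 5985; 5929 is not s-gonal.
Hits: s ∈ {4, 7} → 2.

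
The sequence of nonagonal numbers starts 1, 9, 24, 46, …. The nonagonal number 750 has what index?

15

Set n(7n−5)/2 = 750, giving 7n² − 5n − 1500 = 0.
The discriminant is 25 + 56·750 = 42025, and √42025 = 205.
So n = (5 + 205) / 14 = 210/14 = 15.
Check: 15·(7·15 − 5)/2 = 750. ✓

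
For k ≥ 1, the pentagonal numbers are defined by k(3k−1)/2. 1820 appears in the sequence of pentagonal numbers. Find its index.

Set n(3n−1)/2 = 1820, giving 3n² − n − 3640 = 0.
The discriminant is 1 + 24·1820 = 43681, and √43681 = 209.
So n = (1 + 209) / 6 = 210/6 = 35.
Check: 35·(3·35 − 1)/2 = 1820. ✓

35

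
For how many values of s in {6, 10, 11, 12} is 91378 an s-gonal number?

1

s = 6: P(6, 214) = 91378. ✓
s = 10: P(10, 151) = 90751 and P(10, 152) = 91960; 91378 is not s-gonal.
s = 11: P(11, 142) = 90241 and P(11, 143) = 91520; 91378 is not s-gonal.
s = 12: P(12, 135) = 90585 and P(12, 136) = 91936; 91378 is not s-gonal.
Hits: s ∈ {6} → 1.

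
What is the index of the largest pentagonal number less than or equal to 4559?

55

Solve n(3n−1)/2 ≤ 4559 for integer n.
n = 55 gives 4510 ≤ 4559, while n = 56 gives 4676 > 4559; so the answer is index 55.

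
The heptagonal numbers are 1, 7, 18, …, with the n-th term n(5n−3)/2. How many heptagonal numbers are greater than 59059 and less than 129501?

73

The n-th heptagonal number is n(5n−3)/2.
Smallest index with value > 59059: n = 155 (giving 59830).
Largest index with value < 129501: n = 227 (giving 128482).
Indices 155 through 227: 73 terms.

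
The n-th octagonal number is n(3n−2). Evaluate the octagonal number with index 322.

The 322nd octagonal number is n(3n−2) with n = 322.
322·(3·322 − 2) = 322·964 = 310408.

310408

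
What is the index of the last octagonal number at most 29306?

99

Solve n(3n−2) ≤ 29306 for integer n.
n = 99 gives 29205 ≤ 29306, while n = 100 gives 29800 > 29306; so the answer is index 99.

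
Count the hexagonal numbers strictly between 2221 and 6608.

The n-th hexagonal number is n(2n−1).
Smallest index with value > 2221: n = 34 (giving 2278).
Largest index with value < 6608: n = 57 (giving 6441).
Indices 34 through 57: 24 terms.

24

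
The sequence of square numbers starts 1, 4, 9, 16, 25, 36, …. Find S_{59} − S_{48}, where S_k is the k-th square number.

1177

59² = 3481 and 48² = 2304.
Difference: 3481 − 2304 = 1177.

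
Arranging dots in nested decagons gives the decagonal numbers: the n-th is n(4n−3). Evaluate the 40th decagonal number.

6280

The 40th decagonal number is n(4n−3) with n = 40.
40·(4·40 − 3) = 40·157 = 6280.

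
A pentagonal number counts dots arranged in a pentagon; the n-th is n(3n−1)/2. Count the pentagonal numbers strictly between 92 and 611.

The n-th pentagonal number is n(3n−1)/2.
Smallest index with value > 92: n = 9 (giving 117).
Largest index with value < 611: n = 20 (giving 590).
Indices 9 through 20: 12 terms.

12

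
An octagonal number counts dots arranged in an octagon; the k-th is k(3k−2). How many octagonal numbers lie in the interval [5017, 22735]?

46

The n-th octagonal number is n(3n−2).
Smallest index with value ≥ 5017: n = 42 (giving 5208).
Largest index with value ≤ 22735: n = 87 (giving 22533).
Indices 42 through 87: 46 terms.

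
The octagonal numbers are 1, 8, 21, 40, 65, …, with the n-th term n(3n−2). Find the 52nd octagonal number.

8008

52·(3·52 − 2) = 52·154 = 8008.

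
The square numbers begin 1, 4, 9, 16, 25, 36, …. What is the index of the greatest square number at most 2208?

46

Solve n² ≤ 2208 for integer n.
n = 46 gives 2116 ≤ 2208, while n = 47 gives 2209 > 2208; so the answer is index 46.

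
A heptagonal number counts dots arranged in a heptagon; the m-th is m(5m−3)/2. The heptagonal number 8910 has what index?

Set n(5n−3)/2 = 8910, giving 5n² − 3n − 17820 = 0.
So n = (3 + 597) / 10 = 600/10 = 60.

60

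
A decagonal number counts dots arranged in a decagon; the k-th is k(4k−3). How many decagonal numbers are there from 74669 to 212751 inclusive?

94

The n-th decagonal number is n(4n−3).
Smallest index with value ≥ 74669: n = 138 (giving 75762).
Largest index with value ≤ 212751: n = 231 (giving 212751).
Indices 138 through 231: 94 terms.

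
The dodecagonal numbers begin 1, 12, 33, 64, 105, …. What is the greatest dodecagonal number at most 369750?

Solve n(5n−4) ≤ 369750 for integer n.
n = 272 gives 368832 ≤ 369750, while n = 273 gives 371553 > 369750; so the answer is 368832.

368832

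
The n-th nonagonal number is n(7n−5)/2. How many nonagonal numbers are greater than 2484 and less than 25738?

59

The n-th nonagonal number is n(7n−5)/2.
Smallest index with value > 2484: n = 28 (giving 2674).
Largest index with value < 25738: n = 86 (giving 25671).
Indices 28 through 86: 59 terms.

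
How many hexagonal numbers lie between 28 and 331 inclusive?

The n-th hexagonal number is n(2n−1).
Smallest index with value ≥ 28: n = 4 (giving 28).
Largest index with value ≤ 331: n = 13 (giving 325).
Indices 4 through 13: 10 terms.

10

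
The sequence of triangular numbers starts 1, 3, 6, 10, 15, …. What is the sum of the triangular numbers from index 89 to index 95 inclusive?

29960

Σ i(i+1)/2 = (Σi² + Σi) / 2 over i = 89..95.
Σi = 4560 − 3916 = 644 and Σi² = 290320 − 231044 = 59276.
(1·59276 + 1·644) / 2 = 59920/2 = 29960.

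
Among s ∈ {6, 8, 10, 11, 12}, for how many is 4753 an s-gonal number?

s = 6: P(6, 49) = 4753. ✓
s = 8: P(8, 40) = 4720 and P(8, 41) = 4961; 4753 is not s-gonal.
s = 10: P(10, 34) = 4522 and P(10, 35) = 4795; 4753 is not s-gonal.
s = 11: P(11, 32) = 4496 and P(11, 33) = 4785; 4753 is not s-gonal.
s = 12: P(12, 31) = 4681 and P(12, 32) = 4992; 4753 is not s-gonal.
Hits: s ∈ {6} → 1.

1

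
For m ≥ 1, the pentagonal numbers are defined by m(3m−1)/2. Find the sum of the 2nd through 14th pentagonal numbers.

Σ i(3i−1)/2 = (3Σi² − Σi) / 2 over i = 2..14.
Σi = 105 − 1 = 104 and Σi² = 1015 − 1 = 1014.
(3·1014 − 1·104) / 2 = 2938/2 = 1469.

1469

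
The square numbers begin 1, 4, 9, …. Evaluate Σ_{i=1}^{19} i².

2470

Σ_{i=1}^{19} i² = 19·20·39/6 = 2470.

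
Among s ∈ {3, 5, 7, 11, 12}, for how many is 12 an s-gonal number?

2

s = 3: P(3, 4) = 10 and P(3, 5) = 15; 12 is not s-gonal.
s = 5: P(5, 3) = 12. ✓
s = 7: P(7, 2) = 7 and P(7, 3) = 18; 12 is not s-gonal.
s = 11: P(11, 2) = 11 and P(11, 3) = 30; 12 is not s-gonal.
s = 12: P(12, 2) = 12. ✓
Hits: s ∈ {5, 12} → 2.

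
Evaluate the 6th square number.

6² = 36.

36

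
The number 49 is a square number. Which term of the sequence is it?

We need n² = 49, so n = √49 = 7.

7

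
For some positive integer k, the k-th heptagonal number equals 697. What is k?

Set n(5n−3)/2 = 697, giving 5n² − 3n − 1394 = 0.
So n = (3 + 167) / 10 = 170/10 = 17.

17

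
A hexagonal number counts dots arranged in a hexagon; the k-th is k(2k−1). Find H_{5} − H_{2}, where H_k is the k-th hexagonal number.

39

5·(2·5 − 1) = 45 and 2·(2·2 − 1) = 6.
Difference: 45 − 6 = 39.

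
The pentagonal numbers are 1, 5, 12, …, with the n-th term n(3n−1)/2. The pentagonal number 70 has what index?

7

Set n(3n−1)/2 = 70, giving 3n² − n − 140 = 0.
The discriminant is 1 + 24·70 = 1681, and √1681 = 41.
So n = (1 + 41) / 6 = 42/6 = 7.
Check: 7·(3·7 − 1)/2 = 70. ✓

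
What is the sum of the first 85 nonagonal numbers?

Σ i(7i−5)/2 = (7Σi² − 5Σi) / 2 over i = 1..85.
Σi = 3655 and Σi² = 208335.
(7·208335 − 5·3655) / 2 = 1440070/2 = 720035.

720035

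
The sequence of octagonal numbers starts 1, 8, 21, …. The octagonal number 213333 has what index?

267

Set n(3n−2) = 213333, giving 3n² − 2n − 213333 = 0.
The discriminant is 4 + 12·213333 = 2560000, and √2560000 = 1600.
So n = (2 + 1600) / 6 = 1602/6 = 267.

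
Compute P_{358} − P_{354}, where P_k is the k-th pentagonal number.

4270

358·(3·358 − 1)/2 = 192067 and 354·(3·354 − 1)/2 = 187797.
Difference: 192067 − 187797 = 4270.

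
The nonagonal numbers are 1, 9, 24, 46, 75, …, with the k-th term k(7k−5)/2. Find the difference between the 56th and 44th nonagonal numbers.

56·(7·56 − 5)/2 = 10836 and 44·(7·44 − 5)/2 = 6666.
Difference: 10836 − 6666 = 4170.

4170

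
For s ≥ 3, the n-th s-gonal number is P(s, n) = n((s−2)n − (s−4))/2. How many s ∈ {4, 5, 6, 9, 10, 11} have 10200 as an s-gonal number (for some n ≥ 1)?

1

s = 4: P(4, 100) = 10000 and P(4, 101) = 10201; 10200 is not s-gonal.
s = 5: P(5, 82) = 10045 and P(5, 83) = 10292; 10200 is not s-gonal.
s = 6: P(6, 71) = 10011 and P(6, 72) = 10296; 10200 is not s-gonal.
s = 9: P(9, 54) = 10071 and P(9, 55) = 10450; 10200 is not s-gonal.
s = 10: P(10, 50) = 9850 and P(10, 51) = 10251; 10200 is not s-gonal.
s = 11: P(11, 48) = 10200. ✓
Hits: s ∈ {11} → 1.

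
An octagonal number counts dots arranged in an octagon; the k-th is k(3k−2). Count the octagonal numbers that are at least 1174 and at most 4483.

18

The n-th octagonal number is n(3n−2).
Smallest index with value ≥ 1174: n = 21 (giving 1281).
Largest index with value ≤ 4483: n = 38 (giving 4256).
Indices 21 through 38: 18 terms.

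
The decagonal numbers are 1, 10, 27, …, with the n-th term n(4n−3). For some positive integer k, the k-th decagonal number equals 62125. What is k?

125

Set n(4n−3) = 62125, giving 4n² − 3n − 62125 = 0.
The discriminant is 9 + 16·62125 = 994009, and √994009 = 997.
So n = (3 + 997) / 8 = 1000/8 = 125.
Check: 125·(4·125 − 3) = 62125. ✓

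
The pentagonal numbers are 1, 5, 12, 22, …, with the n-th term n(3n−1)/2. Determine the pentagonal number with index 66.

6501

The 66th pentagonal number is n(3n−1)/2 with n = 66.
66·(3·66 − 1)/2 = 66·197/2 = 6501.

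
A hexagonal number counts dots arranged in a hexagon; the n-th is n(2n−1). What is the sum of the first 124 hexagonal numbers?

Σ i(2i−1) = 2Σi² − Σi over i = 1..124.
Σi = 7750 and Σi² = 643250.
2·643250 − 1·7750 = 1278750.

1278750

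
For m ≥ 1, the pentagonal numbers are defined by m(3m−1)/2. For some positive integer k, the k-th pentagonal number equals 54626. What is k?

191

Set n(3n−1)/2 = 54626, giving 3n² − n − 109252 = 0.
So n = (1 + 1145) / 6 = 1146/6 = 191.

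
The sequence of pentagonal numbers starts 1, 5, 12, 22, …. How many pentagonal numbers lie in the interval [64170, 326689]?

The n-th pentagonal number is n(3n−1)/2.
Smallest index with value ≥ 64170: n = 207 (giving 64170).
Largest index with value ≤ 326689: n = 466 (giving 325501).
Indices 207 through 466: 260 terms.

260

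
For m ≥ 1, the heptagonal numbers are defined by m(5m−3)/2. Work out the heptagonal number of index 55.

7480

The 55th heptagonal number is n(5n−3)/2 with n = 55.
55·(5·55 − 3)/2 = 55·272/2 = 55·136 = 7480.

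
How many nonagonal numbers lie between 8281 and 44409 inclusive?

65

The n-th nonagonal number is n(7n−5)/2.
Smallest index with value ≥ 8281: n = 49 (giving 8281).
Largest index with value ≤ 44409: n = 113 (giving 44409).
Indices 49 through 113: 65 terms.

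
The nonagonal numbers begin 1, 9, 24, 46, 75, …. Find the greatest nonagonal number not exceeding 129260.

Solve n(7n−5)/2 ≤ 129260 for integer n.
n = 192 gives 128544 ≤ 129260, while n = 193 gives 129889 > 129260; so the answer is 128544.

128544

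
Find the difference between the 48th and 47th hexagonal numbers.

Consecutive hexagonal numbers differ by 4n − 3: here 4·48 − 3 = 189.

189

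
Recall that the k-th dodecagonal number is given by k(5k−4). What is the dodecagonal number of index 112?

The 112th dodecagonal number is n(5n−4) with n = 112.
112·(5·112 − 4) = 112·556 = 62272.

62272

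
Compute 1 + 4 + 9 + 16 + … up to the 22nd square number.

3795

Σ_{i=1}^{22} i² = 22·23·45/6 = 3795.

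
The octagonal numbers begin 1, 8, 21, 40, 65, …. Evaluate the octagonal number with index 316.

298936

316·(3·316 − 2) = 316·946 = 298936.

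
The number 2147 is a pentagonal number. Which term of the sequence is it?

38

Set n(3n−1)/2 = 2147, giving 3n² − n − 4294 = 0.
So n = (1 + 227) / 6 = 228/6 = 38.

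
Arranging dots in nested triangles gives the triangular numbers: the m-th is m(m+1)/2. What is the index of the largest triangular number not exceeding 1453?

53

Solve n(n+1)/2 ≤ 1453 for integer n.
n = 53 gives 1431 ≤ 1453, while n = 54 gives 1485 > 1453; so the answer is index 53.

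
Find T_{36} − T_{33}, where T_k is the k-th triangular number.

36·37/2 = 666 and 33·34/2 = 561.
Difference: 666 − 561 = 105.

105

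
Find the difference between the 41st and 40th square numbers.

n² − (n−1)² = 2n − 1, so 41² − 40² = 2·41 − 1 = 81.

81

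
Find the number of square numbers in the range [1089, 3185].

24

The n-th square number is n².
Smallest index with value ≥ 1089: n = 33 (giving 1089).
Largest index with value ≤ 3185: n = 56 (giving 3136).
Indices 33 through 56: 24 terms.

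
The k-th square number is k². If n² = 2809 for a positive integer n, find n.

53

We need n² = 2809, so n = √2809 = 53.
Check: 53² = 2809. ✓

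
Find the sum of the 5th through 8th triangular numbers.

100

Σ i(i+1)/2 = (Σi² + Σi) / 2 over i = 5..8.
Σi = 36 − 10 = 26 and Σi² = 204 − 30 = 174.
(1·174 + 1·26) / 2 = 200/2 = 100.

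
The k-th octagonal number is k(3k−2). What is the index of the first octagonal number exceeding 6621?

48

Solve n(3n−2) > 6621 for integer n.
The largest n with value ≤ 6621 is 47 (since 6533 ≤ 6621 < 6816), so the first above is n = 48, value 6816.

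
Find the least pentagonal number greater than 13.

Solve n(3n−1)/2 > 13 for integer n.
The largest n with value ≤ 13 is 3 (since 12 ≤ 13 < 22), so the first above is n = 4, value 22.

22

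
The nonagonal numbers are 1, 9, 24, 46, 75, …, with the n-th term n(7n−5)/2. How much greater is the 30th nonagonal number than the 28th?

30·(7·30 − 5)/2 = 3075 and 28·(7·28 − 5)/2 = 2674.
Difference: 3075 − 2674 = 401.

401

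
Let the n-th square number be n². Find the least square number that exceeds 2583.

2601

Solve n² > 2583 for integer n.
The largest n with value ≤ 2583 is 50 (since 2500 ≤ 2583 < 2601), so the first above is n = 51, value 2601.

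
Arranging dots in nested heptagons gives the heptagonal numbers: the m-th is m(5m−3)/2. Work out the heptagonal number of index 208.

208·(5·208 − 3)/2 = 208·1037/2 = 107848.

107848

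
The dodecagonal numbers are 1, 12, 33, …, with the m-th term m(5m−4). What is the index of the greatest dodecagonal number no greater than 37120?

86

Solve n(5n−4) ≤ 37120 for integer n.
n = 86 gives 36636 ≤ 37120, while n = 87 gives 37497 > 37120; so the answer is index 86.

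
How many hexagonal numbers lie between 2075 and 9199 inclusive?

36

The n-th hexagonal number is n(2n−1).
Smallest index with value ≥ 2075: n = 33 (giving 2145).
Largest index with value ≤ 9199: n = 68 (giving 9180).
Indices 33 through 68: 36 terms.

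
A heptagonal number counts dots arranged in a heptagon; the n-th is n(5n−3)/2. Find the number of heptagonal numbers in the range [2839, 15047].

44

The n-th heptagonal number is n(5n−3)/2.
Smallest index with value ≥ 2839: n = 34 (giving 2839).
Largest index with value ≤ 15047: n = 77 (giving 14707).
Indices 34 through 77: 44 terms.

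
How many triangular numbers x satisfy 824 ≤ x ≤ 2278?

The n-th triangular number is n(n+1)/2.
Smallest index with value ≥ 824: n = 41 (giving 861).
Largest index with value ≤ 2278: n = 67 (giving 2278).
Indices 41 through 67: 27 terms.

27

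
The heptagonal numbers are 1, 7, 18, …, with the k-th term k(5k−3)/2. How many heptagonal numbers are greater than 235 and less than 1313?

13

The n-th heptagonal number is n(5n−3)/2.
Smallest index with value > 235: n = 11 (giving 286).
Largest index with value < 1313: n = 23 (giving 1288).
Indices 11 through 23: 13 terms.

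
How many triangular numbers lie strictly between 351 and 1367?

25

The n-th triangular number is n(n+1)/2.
Smallest index with value > 351: n = 27 (giving 378).
Largest index with value < 1367: n = 51 (giving 1326).
Indices 27 through 51: 25 terms.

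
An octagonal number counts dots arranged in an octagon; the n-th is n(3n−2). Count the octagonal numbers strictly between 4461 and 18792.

41

The n-th octagonal number is n(3n−2).
Smallest index with value > 4461: n = 39 (giving 4485).
Largest index with value < 18792: n = 79 (giving 18565).
Indices 39 through 79: 41 terms.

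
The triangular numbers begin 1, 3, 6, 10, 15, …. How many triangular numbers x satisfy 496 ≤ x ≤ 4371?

63

The n-th triangular number is n(n+1)/2.
Smallest index with value ≥ 496: n = 31 (giving 496).
Largest index with value ≤ 4371: n = 93 (giving 4371).
Indices 31 through 93: 63 terms.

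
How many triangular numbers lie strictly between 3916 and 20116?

112

The n-th triangular number is n(n+1)/2.
Smallest index with value > 3916: n = 89 (giving 4005).
Largest index with value < 20116: n = 200 (giving 20100).
Indices 89 through 200: 112 terms.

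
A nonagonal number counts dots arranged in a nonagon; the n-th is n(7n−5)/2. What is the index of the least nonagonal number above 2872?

Solve n(7n−5)/2 > 2872 for integer n.
The largest n with value ≤ 2872 is 29 (since 2871 ≤ 2872 < 3075), so the first above is n = 30, value 3075.

30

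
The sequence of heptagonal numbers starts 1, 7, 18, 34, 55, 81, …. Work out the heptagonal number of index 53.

6943

The 53rd heptagonal number is n(5n−3)/2 with n = 53.
53·(5·53 − 3)/2 = 53·262/2 = 53·131 = 6943.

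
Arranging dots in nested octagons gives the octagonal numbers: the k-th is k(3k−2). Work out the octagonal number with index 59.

The 59th octagonal number is n(3n−2) with n = 59.
59·(3·59 − 2) = 59·175 = 10325.

10325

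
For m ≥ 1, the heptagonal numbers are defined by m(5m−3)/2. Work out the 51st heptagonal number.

The 51st heptagonal number is n(5n−3)/2 with n = 51.
51·(5·51 − 3)/2 = 51·252/2 = 51·126 = 6426.

6426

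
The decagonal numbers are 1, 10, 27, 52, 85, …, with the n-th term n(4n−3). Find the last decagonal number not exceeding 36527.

35815

Solve n(4n−3) ≤ 36527 for integer n.
n = 95 gives 35815 ≤ 36527, while n = 96 gives 36576 > 36527; so the answer is 35815.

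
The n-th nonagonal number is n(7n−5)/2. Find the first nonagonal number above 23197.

23329

Solve n(7n−5)/2 > 23197 for integer n.
The largest n with value ≤ 23197 is 81 (since 22761 ≤ 23197 < 23329), so the first above is n = 82, value 23329.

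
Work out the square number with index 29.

The 29th square number is n² with n = 29.
29² = 841.

841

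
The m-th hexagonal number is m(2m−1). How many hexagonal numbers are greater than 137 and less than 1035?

The n-th hexagonal number is n(2n−1).
Smallest index with value > 137: n = 9 (giving 153).
Largest index with value < 1035: n = 22 (giving 946).
Indices 9 through 22: 14 terms.

14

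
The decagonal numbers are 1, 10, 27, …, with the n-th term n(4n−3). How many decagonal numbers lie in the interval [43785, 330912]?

184

The n-th decagonal number is n(4n−3).
Smallest index with value ≥ 43785: n = 105 (giving 43785).
Largest index with value ≤ 330912: n = 288 (giving 330912).
Indices 105 through 288: 184 terms.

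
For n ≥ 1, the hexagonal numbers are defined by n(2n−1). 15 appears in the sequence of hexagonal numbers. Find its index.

3

Set n(2n−1) = 15, giving 2n² − n − 15 = 0.
The discriminant is 1 + 8·15 = 121, and √121 = 11.
So n = (1 + 11) / 4 = 12/4 = 3.
Check: 3·(2·3 − 1) = 15. ✓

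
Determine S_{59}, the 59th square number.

59² = 3481.

3481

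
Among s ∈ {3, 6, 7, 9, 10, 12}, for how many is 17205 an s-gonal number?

s = 3: P(3, 185) = 17205. ✓
s = 6: P(6, 93) = 17205. ✓
s = 7: P(7, 83) = 17098 and P(7, 84) = 17514; 17205 is not s-gonal.
s = 9: P(9, 70) = 16975 and P(9, 71) = 17466; 17205 is not s-gonal.
s = 10: P(10, 65) = 16705 and P(10, 66) = 17226; 17205 is not s-gonal.
s = 12: P(12, 59) = 17169 and P(12, 60) = 17760; 17205 is not s-gonal.
Hits: s ∈ {3, 6} → 2.

2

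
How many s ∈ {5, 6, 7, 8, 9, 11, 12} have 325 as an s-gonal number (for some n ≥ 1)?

2

s = 5: P(5, 14) = 287 and P(5, 15) = 330; 325 is not s-gonal.
s = 6: P(6, 13) = 325. ✓
s = 7: P(7, 11) = 286 and P(7, 12) = 342; 325 is not s-gonal.
s = 8: P(8, 10) = 280 and P(8, 11) = 341; 325 is not s-gonal.
s = 9: P(9, 10) = 325. ✓
s = 11: P(11, 8) = 260 and P(11, 9) = 333; 325 is not s-gonal.
s = 12: P(12, 8) = 288 and P(12, 9) = 369; 325 is not s-gonal.
Hits: s ∈ {6, 9} → 2.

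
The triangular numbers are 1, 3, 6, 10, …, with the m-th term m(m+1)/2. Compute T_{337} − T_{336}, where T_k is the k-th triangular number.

Consecutive triangular numbers differ by n: T_{337} − T_{336} = 337.

337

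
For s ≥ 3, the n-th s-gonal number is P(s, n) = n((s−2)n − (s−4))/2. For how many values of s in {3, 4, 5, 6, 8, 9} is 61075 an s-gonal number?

2

s = 3: P(3, 349) = 61075. ✓
s = 4: P(4, 247) = 61009 and P(4, 248) = 61504; 61075 is not s-gonal.
s = 5: P(5, 201) = 60501 and P(5, 202) = 61105; 61075 is not s-gonal.
s = 6: P(6, 175) = 61075. ✓
s = 8: P(8, 143) = 61061 and P(8, 144) = 61920; 61075 is not s-gonal.
s = 9: P(9, 132) = 60654 and P(9, 133) = 61579; 61075 is not s-gonal.
Hits: s ∈ {3, 6} → 2.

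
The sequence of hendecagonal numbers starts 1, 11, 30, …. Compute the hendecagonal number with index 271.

The 271st hendecagonal number is n(9n−7)/2 with n = 271.
271·(9·271 − 7)/2 = 271·2432/2 = 271·1216 = 329536.

329536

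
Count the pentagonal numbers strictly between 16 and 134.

The n-th pentagonal number is n(3n−1)/2.
Smallest index with value > 16: n = 4 (giving 22).
Largest index with value < 134: n = 9 (giving 117).
Indices 4 through 9: 6 terms.

6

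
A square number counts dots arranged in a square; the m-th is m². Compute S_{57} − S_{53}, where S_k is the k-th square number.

440

57² = 3249 and 53² = 2809.
Difference: 3249 − 2809 = 440.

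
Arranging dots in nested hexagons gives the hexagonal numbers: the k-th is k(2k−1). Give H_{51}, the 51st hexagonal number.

The 51st hexagonal number is n(2n−1) with n = 51.
51·(2·51 − 1) = 51·101 = 5151.

5151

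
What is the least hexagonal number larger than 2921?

3003

Solve n(2n−1) > 2921 for integer n.
The largest n with value ≤ 2921 is 38 (since 2850 ≤ 2921 < 3003), so the first above is n = 39, value 3003.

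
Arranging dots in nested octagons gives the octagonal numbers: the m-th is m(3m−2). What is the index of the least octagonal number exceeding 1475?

Solve n(3n−2) > 1475 for integer n.
The largest n with value ≤ 1475 is 22 (since 1408 ≤ 1475 < 1541), so the first above is n = 23, value 1541.

23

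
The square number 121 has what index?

We need n² = 121, so n = √121 = 11.

11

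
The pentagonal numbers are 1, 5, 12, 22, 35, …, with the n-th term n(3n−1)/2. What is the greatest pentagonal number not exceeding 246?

210

Solve n(3n−1)/2 ≤ 246 for integer n.
n = 12 gives 210 ≤ 246, while n = 13 gives 247 > 246; so the answer is 210.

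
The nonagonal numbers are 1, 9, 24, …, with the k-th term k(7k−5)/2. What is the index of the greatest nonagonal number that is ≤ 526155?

Solve n(7n−5)/2 ≤ 526155 for integer n.
n = 388 gives 525934 ≤ 526155, while n = 389 gives 528651 > 526155; so the answer is index 388.

388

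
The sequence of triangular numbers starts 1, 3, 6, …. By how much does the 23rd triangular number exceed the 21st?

45

23·24/2 = 276 and 21·22/2 = 231.
Difference: 276 − 231 = 45.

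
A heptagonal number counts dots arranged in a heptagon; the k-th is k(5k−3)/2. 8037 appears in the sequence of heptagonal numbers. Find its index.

57

Set n(5n−3)/2 = 8037, giving 5n² − 3n − 16074 = 0.
So n = (3 + 567) / 10 = 570/10 = 57.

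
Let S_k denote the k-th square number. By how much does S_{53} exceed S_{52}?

105

n² − (n−1)² = 2n − 1, so 53² − 52² = 2·53 − 1 = 105.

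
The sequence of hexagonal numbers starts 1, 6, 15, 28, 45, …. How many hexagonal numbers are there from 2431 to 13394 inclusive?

The n-th hexagonal number is n(2n−1).
Smallest index with value ≥ 2431: n = 36 (giving 2556).
Largest index with value ≤ 13394: n = 82 (giving 13366).
Indices 36 through 82: 47 terms.

47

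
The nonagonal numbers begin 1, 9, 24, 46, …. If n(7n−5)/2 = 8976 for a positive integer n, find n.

Set n(7n−5)/2 = 8976, giving 7n² − 5n − 17952 = 0.
The discriminant is 25 + 56·8976 = 502681, and √502681 = 709.
So n = (5 + 709) / 14 = 714/14 = 51.
Check: 51·(7·51 − 5)/2 = 8976. ✓

51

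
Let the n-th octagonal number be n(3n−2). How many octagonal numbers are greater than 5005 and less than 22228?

The n-th octagonal number is n(3n−2).
Smallest index with value > 5005: n = 42 (giving 5208).
Largest index with value < 22228: n = 86 (giving 22016).
Indices 42 through 86: 45 terms.

45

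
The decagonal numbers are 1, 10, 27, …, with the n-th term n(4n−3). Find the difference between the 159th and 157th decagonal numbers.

159·(4·159 − 3) = 100647 and 157·(4·157 − 3) = 98125.
Difference: 100647 − 98125 = 2522.

2522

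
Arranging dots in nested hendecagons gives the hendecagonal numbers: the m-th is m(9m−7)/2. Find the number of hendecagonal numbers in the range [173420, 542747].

The n-th hendecagonal number is n(9n−7)/2.
Smallest index with value ≥ 173420: n = 197 (giving 173951).
Largest index with value ≤ 542747: n = 347 (giving 540626).
Indices 197 through 347: 151 terms.

151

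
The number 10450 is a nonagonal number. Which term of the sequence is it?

55

Set n(7n−5)/2 = 10450, giving 7n² − 5n − 20900 = 0.
The discriminant is 25 + 56·10450 = 585225, and √585225 = 765.
So n = (5 + 765) / 14 = 770/14 = 55.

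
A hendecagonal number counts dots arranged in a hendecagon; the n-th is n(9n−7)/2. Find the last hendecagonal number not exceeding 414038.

412080

Solve n(9n−7)/2 ≤ 414038 for integer n.
n = 303 gives 412080 ≤ 414038, while n = 304 gives 414808 > 414038; so the answer is 412080.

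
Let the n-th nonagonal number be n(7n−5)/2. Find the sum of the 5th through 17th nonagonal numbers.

5785

Σ i(7i−5)/2 = (7Σi² − 5Σi) / 2 over i = 5..17.
Σi = 153 − 10 = 143 and Σi² = 1785 − 30 = 1755.
(7·1755 − 5·143) / 2 = 11570/2 = 5785.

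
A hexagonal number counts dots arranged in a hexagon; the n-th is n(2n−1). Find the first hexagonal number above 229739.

Solve n(2n−1) > 229739 for integer n.
The largest n with value ≤ 229739 is 339 (since 229503 ≤ 229739 < 230860), so the first above is n = 340, value 230860.

230860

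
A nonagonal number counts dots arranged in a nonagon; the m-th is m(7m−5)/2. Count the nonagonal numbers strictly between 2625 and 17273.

The n-th nonagonal number is n(7n−5)/2.
Smallest index with value > 2625: n = 28 (giving 2674).
Largest index with value < 17273: n = 70 (giving 16975).
Indices 28 through 70: 43 terms.

43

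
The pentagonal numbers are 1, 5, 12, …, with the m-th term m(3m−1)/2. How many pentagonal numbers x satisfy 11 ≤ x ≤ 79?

5

The n-th pentagonal number is n(3n−1)/2.
Smallest index with value ≥ 11: n = 3 (giving 12).
Largest index with value ≤ 79: n = 7 (giving 70).
Indices 3 through 7: 5 terms.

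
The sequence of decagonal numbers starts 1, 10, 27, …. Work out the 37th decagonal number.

The 37th decagonal number is n(4n−3) with n = 37.
37·(4·37 − 3) = 37·145 = 5365.

5365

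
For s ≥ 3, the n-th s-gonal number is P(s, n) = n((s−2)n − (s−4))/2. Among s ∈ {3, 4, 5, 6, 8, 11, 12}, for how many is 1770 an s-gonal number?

2

s = 3: P(3, 59) = 1770. ✓
s = 4: P(4, 42) = 1764 and P(4, 43) = 1849; 1770 is not s-gonal.
s = 5: P(5, 34) = 1717 and P(5, 35) = 1820; 1770 is not s-gonal.
s = 6: P(6, 30) = 1770. ✓
s = 8: P(8, 24) = 1680 and P(8, 25) = 1825; 1770 is not s-gonal.
s = 11: P(11, 20) = 1730 and P(11, 21) = 1911; 1770 is not s-gonal.
s = 12: P(12, 19) = 1729 and P(12, 20) = 1920; 1770 is not s-gonal.
Hits: s ∈ {3, 6} → 2.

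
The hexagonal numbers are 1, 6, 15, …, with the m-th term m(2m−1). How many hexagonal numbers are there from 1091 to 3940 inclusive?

The n-th hexagonal number is n(2n−1).
Smallest index with value ≥ 1091: n = 24 (giving 1128).
Largest index with value ≤ 3940: n = 44 (giving 3828).
Indices 24 through 44: 21 terms.

21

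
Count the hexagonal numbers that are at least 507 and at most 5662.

37

The n-th hexagonal number is n(2n−1).
Smallest index with value ≥ 507: n = 17 (giving 561).
Largest index with value ≤ 5662: n = 53 (giving 5565).
Indices 17 through 53: 37 terms.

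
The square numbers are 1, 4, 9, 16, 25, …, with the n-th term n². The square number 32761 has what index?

We need n² = 32761, so n = √32761 = 181.

181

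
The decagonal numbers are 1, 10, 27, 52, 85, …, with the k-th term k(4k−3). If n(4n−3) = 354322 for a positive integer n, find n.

298

Set n(4n−3) = 354322, giving 4n² − 3n − 354322 = 0.
The discriminant is 9 + 16·354322 = 5669161, and √5669161 = 2381.
So n = (3 + 2381) / 8 = 2384/8 = 298.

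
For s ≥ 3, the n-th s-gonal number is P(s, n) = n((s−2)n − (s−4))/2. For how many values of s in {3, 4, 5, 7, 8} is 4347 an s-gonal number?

2

s = 3: P(3, 92) = 4278 and P(3, 93) = 4371; 4347 is not s-gonal.
s = 4: P(4, 65) = 4225 and P(4, 66) = 4356; 4347 is not s-gonal.
s = 5: P(5, 54) = 4347. ✓
s = 7: P(7, 42) = 4347. ✓
s = 8: P(8, 38) = 4256 and P(8, 39) = 4485; 4347 is not s-gonal.
Hits: s ∈ {5, 7} → 2.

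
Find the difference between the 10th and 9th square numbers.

n² − (n−1)² = 2n − 1, so 10² − 9² = 2·10 − 1 = 19.

19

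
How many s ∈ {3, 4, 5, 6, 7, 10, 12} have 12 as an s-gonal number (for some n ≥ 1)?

2

s = 3: P(3, 4) = 10 and P(3, 5) = 15; 12 is not s-gonal.
s = 4: P(4, 3) = 9 and P(4, 4) = 16; 12 is not s-gonal.
s = 5: P(5, 3) = 12. ✓
s = 6: P(6, 2) = 6 and P(6, 3) = 15; 12 is not s-gonal.
s = 7: P(7, 2) = 7 and P(7, 3) = 18; 12 is not s-gonal.
s = 10: P(10, 2) = 10 and P(10, 3) = 27; 12 is not s-gonal.
s = 12: P(12, 2) = 12. ✓
Hits: s ∈ {5, 12} → 2.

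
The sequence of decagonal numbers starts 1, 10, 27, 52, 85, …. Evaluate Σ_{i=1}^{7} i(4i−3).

Σ i(4i−3) = 4Σi² − 3Σi over i = 1..7.
Σi = 28 and Σi² = 140.
4·140 − 3·28 = 476.

476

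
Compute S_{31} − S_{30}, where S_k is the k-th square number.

n² − (n−1)² = 2n − 1, so 31² − 30² = 2·31 − 1 = 61.

61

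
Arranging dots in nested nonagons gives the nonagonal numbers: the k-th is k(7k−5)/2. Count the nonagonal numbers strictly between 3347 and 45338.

83

The n-th nonagonal number is n(7n−5)/2.
Smallest index with value > 3347: n = 32 (giving 3504).
Largest index with value < 45338: n = 114 (giving 45201).
Indices 32 through 114: 83 terms.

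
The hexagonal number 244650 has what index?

Set n(2n−1) = 244650, giving 2n² − n − 244650 = 0.
The discriminant is 1 + 8·244650 = 1957201, and √1957201 = 1399.
So n = (1 + 1399) / 4 = 1400/4 = 350.
Check: 350·(2·350 − 1) = 244650. ✓

350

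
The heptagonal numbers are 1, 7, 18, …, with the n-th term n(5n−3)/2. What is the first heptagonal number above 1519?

1525

Solve n(5n−3)/2 > 1519 for integer n.
The largest n with value ≤ 1519 is 24 (since 1404 ≤ 1519 < 1525), so the first above is n = 25, value 1525.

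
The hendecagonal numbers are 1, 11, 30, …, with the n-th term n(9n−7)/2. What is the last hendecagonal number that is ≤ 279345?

Solve n(9n−7)/2 ≤ 279345 for integer n.
n = 249 gives 278133 ≤ 279345, while n = 250 gives 280375 > 279345; so the answer is 278133.

278133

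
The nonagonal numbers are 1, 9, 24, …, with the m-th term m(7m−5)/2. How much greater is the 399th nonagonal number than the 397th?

399·(7·399 − 5)/2 = 556206 and 397·(7·397 − 5)/2 = 550639.
Difference: 556206 − 550639 = 5567.

5567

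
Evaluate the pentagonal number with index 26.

1001

26·(3·26 − 1)/2 = 26·77/2 = 1001.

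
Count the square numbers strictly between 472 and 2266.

26

The n-th square number is n².
Smallest index with value > 472: n = 22 (giving 484).
Largest index with value < 2266: n = 47 (giving 2209).
Indices 22 through 47: 26 terms.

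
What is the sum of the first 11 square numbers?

Σ_{i=1}^{11} i² = 11·12·23/6 = 506.

506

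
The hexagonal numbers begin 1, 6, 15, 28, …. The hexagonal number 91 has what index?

Set n(2n−1) = 91, giving 2n² − n − 91 = 0.
So n = (1 + 27) / 4 = 28/4 = 7.

7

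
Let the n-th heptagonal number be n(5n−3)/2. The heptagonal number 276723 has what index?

333

Set n(5n−3)/2 = 276723, giving 5n² − 3n − 553446 = 0.
So n = (3 + 3327) / 10 = 3330/10 = 333.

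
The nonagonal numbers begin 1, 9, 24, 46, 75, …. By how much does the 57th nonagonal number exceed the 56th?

393

Consecutive nonagonal numbers differ by 7n − 6: here 7·57 − 6 = 393.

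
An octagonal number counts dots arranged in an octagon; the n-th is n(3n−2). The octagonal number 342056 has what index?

338

Set n(3n−2) = 342056, giving 3n² − 2n − 342056 = 0.
The discriminant is 4 + 12·342056 = 4104676, and √4104676 = 2026.
So n = (2 + 2026) / 6 = 2028/6 = 338.
Check: 338·(3·338 − 2) = 342056. ✓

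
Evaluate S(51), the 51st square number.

2601

The 51st square number is n² with n = 51.
51² = 2601.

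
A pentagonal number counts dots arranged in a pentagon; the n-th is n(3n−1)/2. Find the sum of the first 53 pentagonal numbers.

75843

Σ i(3i−1)/2 = (3Σi² − Σi) / 2 over i = 1..53.
Σi = 1431 and Σi² = 51039.
(3·51039 − 1·1431) / 2 = 151686/2 = 75843.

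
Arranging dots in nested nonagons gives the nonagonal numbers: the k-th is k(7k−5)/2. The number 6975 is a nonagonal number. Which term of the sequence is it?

45

Set n(7n−5)/2 = 6975, giving 7n² − 5n − 13950 = 0.
The discriminant is 25 + 56·6975 = 390625, and √390625 = 625.
So n = (5 + 625) / 14 = 630/14 = 45.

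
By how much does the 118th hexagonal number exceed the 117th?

Consecutive hexagonal numbers differ by 4n − 3: here 4·118 − 3 = 469.

469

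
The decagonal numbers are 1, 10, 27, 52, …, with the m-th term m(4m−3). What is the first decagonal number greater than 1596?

Solve n(4n−3) > 1596 for integer n.
The largest n with value ≤ 1596 is 20 (since 1540 ≤ 1596 < 1701), so the first above is n = 21, value 1701.

1701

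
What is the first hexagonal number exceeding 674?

703

Solve n(2n−1) > 674 for integer n.
The largest n with value ≤ 674 is 18 (since 630 ≤ 674 < 703), so the first above is n = 19, value 703.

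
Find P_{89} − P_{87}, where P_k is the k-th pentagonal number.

89·(3·89 − 1)/2 = 11837 and 87·(3·87 − 1)/2 = 11310.
Difference: 11837 − 11310 = 527.

527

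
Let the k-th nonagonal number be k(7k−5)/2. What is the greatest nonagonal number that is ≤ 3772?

3729

Solve n(7n−5)/2 ≤ 3772 for integer n.
n = 33 gives 3729 ≤ 3772, while n = 34 gives 3961 > 3772; so the answer is 3729.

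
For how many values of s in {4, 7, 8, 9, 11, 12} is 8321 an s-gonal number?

s = 4: P(4, 91) = 8281 and P(4, 92) = 8464; 8321 is not s-gonal.
s = 7: P(7, 57) = 8037 and P(7, 58) = 8323; 8321 is not s-gonal.
s = 8: P(8, 53) = 8321. ✓
s = 9: P(9, 49) = 8281 and P(9, 50) = 8625; 8321 is not s-gonal.
s = 11: P(11, 43) = 8170 and P(11, 44) = 8558; 8321 is not s-gonal.
s = 12: P(12, 41) = 8241 and P(12, 42) = 8652; 8321 is not s-gonal.
Hits: s ∈ {8} → 1.

1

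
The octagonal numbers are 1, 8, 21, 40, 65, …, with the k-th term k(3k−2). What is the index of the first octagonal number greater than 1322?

22

Solve n(3n−2) > 1322 for integer n.
The largest n with value ≤ 1322 is 21 (since 1281 ≤ 1322 < 1408), so the first above is n = 22, value 1408.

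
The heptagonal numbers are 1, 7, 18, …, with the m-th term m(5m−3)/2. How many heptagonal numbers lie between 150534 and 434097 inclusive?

172

The n-th heptagonal number is n(5n−3)/2.
Smallest index with value ≥ 150534: n = 246 (giving 150921).
Largest index with value ≤ 434097: n = 417 (giving 434097).
Indices 246 through 417: 172 terms.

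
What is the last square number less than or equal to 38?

Solve n² ≤ 38 for integer n.
n = 6 gives 36 ≤ 38, while n = 7 gives 49 > 38; so the answer is 36.

36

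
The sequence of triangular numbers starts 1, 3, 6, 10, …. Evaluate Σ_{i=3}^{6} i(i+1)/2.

Σ i(i+1)/2 = (Σi² + Σi) / 2 over i = 3..6.
Σi = 21 − 3 = 18 and Σi² = 91 − 5 = 86.
(1·86 + 1·18) / 2 = 104/2 = 52.

52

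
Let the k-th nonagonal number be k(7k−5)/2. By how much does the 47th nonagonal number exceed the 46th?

Consecutive nonagonal numbers differ by 7n − 6: here 7·47 − 6 = 323.

323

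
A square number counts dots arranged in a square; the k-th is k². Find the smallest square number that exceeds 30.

Solve n² > 30 for integer n.
The largest n with value ≤ 30 is 5 (since 25 ≤ 30 < 36), so the first above is n = 6, value 36.

36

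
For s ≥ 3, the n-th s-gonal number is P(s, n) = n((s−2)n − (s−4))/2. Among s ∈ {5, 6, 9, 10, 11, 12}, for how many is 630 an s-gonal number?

1

s = 5: P(5, 20) = 590 and P(5, 21) = 651; 630 is not s-gonal.
s = 6: P(6, 18) = 630. ✓
s = 9: P(9, 13) = 559 and P(9, 14) = 651; 630 is not s-gonal.
s = 10: P(10, 12) = 540 and P(10, 13) = 637; 630 is not s-gonal.
s = 11: P(11, 12) = 606 and P(11, 13) = 715; 630 is not s-gonal.
s = 12: P(12, 11) = 561 and P(12, 12) = 672; 630 is not s-gonal.
Hits: s ∈ {6} → 1.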